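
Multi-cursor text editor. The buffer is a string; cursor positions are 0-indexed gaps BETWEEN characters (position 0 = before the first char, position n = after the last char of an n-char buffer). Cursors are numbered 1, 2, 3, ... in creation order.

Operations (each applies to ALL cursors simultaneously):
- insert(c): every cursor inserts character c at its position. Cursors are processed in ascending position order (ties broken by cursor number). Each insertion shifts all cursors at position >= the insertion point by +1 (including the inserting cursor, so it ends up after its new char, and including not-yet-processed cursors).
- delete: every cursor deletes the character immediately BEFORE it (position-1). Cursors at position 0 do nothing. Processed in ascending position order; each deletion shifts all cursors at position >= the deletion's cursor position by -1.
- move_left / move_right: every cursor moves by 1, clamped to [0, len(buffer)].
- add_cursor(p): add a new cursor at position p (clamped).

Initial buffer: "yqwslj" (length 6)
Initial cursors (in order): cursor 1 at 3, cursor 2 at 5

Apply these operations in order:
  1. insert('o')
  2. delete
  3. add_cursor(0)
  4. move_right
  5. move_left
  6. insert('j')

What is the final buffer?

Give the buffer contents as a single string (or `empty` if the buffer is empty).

Answer: jyqwjsljj

Derivation:
After op 1 (insert('o')): buffer="yqwosloj" (len 8), cursors c1@4 c2@7, authorship ...1..2.
After op 2 (delete): buffer="yqwslj" (len 6), cursors c1@3 c2@5, authorship ......
After op 3 (add_cursor(0)): buffer="yqwslj" (len 6), cursors c3@0 c1@3 c2@5, authorship ......
After op 4 (move_right): buffer="yqwslj" (len 6), cursors c3@1 c1@4 c2@6, authorship ......
After op 5 (move_left): buffer="yqwslj" (len 6), cursors c3@0 c1@3 c2@5, authorship ......
After op 6 (insert('j')): buffer="jyqwjsljj" (len 9), cursors c3@1 c1@5 c2@8, authorship 3...1..2.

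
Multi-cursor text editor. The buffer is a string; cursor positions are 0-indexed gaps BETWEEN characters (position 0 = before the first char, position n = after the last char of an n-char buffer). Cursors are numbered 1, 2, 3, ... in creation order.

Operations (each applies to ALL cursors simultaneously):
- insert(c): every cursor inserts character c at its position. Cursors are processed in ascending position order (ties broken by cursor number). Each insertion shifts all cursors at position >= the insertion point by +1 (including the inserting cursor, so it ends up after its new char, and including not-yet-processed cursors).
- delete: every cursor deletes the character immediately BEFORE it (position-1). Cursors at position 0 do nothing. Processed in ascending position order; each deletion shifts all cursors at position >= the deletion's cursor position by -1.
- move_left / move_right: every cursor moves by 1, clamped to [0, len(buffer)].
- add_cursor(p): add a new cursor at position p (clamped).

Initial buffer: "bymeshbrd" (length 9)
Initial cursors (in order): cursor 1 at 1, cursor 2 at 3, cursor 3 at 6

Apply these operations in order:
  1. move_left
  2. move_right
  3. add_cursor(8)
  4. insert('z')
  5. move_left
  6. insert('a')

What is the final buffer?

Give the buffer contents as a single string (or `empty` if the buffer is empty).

Answer: bazymazeshazbrazd

Derivation:
After op 1 (move_left): buffer="bymeshbrd" (len 9), cursors c1@0 c2@2 c3@5, authorship .........
After op 2 (move_right): buffer="bymeshbrd" (len 9), cursors c1@1 c2@3 c3@6, authorship .........
After op 3 (add_cursor(8)): buffer="bymeshbrd" (len 9), cursors c1@1 c2@3 c3@6 c4@8, authorship .........
After op 4 (insert('z')): buffer="bzymzeshzbrzd" (len 13), cursors c1@2 c2@5 c3@9 c4@12, authorship .1..2...3..4.
After op 5 (move_left): buffer="bzymzeshzbrzd" (len 13), cursors c1@1 c2@4 c3@8 c4@11, authorship .1..2...3..4.
After op 6 (insert('a')): buffer="bazymazeshazbrazd" (len 17), cursors c1@2 c2@6 c3@11 c4@15, authorship .11..22...33..44.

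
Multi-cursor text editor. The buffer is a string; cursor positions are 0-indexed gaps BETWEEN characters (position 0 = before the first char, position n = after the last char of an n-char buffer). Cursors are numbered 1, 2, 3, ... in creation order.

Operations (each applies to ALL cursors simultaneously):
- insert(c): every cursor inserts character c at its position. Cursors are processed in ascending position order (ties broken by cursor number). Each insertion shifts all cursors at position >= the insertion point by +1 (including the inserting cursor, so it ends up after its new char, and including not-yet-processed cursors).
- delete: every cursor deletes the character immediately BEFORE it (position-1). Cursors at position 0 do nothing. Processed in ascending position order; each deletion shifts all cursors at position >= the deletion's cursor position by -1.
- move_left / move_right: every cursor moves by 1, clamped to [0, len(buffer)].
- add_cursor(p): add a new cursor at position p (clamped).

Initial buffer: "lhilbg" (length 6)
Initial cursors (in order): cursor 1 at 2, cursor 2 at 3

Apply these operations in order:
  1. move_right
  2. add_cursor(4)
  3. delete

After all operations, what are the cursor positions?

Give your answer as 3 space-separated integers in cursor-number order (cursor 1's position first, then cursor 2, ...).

Answer: 1 1 1

Derivation:
After op 1 (move_right): buffer="lhilbg" (len 6), cursors c1@3 c2@4, authorship ......
After op 2 (add_cursor(4)): buffer="lhilbg" (len 6), cursors c1@3 c2@4 c3@4, authorship ......
After op 3 (delete): buffer="lbg" (len 3), cursors c1@1 c2@1 c3@1, authorship ...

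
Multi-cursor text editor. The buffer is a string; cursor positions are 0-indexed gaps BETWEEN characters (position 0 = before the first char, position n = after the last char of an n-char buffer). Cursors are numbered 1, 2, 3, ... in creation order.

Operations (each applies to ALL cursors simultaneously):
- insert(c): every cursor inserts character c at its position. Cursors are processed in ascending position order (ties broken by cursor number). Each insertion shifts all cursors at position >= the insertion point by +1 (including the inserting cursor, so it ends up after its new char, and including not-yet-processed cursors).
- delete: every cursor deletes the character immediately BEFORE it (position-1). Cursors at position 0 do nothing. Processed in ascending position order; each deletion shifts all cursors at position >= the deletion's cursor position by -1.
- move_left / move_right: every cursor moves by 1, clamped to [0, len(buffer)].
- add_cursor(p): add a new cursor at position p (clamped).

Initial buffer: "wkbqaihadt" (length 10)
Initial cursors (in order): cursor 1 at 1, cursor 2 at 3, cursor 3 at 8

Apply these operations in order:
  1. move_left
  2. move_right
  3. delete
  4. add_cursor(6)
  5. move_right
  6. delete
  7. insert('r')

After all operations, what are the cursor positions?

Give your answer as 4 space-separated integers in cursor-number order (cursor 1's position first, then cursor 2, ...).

After op 1 (move_left): buffer="wkbqaihadt" (len 10), cursors c1@0 c2@2 c3@7, authorship ..........
After op 2 (move_right): buffer="wkbqaihadt" (len 10), cursors c1@1 c2@3 c3@8, authorship ..........
After op 3 (delete): buffer="kqaihdt" (len 7), cursors c1@0 c2@1 c3@5, authorship .......
After op 4 (add_cursor(6)): buffer="kqaihdt" (len 7), cursors c1@0 c2@1 c3@5 c4@6, authorship .......
After op 5 (move_right): buffer="kqaihdt" (len 7), cursors c1@1 c2@2 c3@6 c4@7, authorship .......
After op 6 (delete): buffer="aih" (len 3), cursors c1@0 c2@0 c3@3 c4@3, authorship ...
After op 7 (insert('r')): buffer="rraihrr" (len 7), cursors c1@2 c2@2 c3@7 c4@7, authorship 12...34

Answer: 2 2 7 7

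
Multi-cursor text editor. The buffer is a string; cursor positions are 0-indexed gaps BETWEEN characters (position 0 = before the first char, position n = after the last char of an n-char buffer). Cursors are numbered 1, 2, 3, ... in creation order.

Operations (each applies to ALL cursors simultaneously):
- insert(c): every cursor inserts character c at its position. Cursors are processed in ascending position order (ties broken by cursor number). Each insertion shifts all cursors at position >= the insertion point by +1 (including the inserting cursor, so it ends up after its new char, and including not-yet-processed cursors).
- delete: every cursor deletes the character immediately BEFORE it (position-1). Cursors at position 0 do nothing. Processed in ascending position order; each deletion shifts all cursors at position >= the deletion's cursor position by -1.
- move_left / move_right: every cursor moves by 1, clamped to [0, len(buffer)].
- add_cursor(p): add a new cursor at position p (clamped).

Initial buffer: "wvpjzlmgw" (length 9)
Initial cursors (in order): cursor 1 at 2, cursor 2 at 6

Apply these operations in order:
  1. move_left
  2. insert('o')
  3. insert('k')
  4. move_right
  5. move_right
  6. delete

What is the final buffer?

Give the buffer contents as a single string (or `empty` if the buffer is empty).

After op 1 (move_left): buffer="wvpjzlmgw" (len 9), cursors c1@1 c2@5, authorship .........
After op 2 (insert('o')): buffer="wovpjzolmgw" (len 11), cursors c1@2 c2@7, authorship .1....2....
After op 3 (insert('k')): buffer="wokvpjzoklmgw" (len 13), cursors c1@3 c2@9, authorship .11....22....
After op 4 (move_right): buffer="wokvpjzoklmgw" (len 13), cursors c1@4 c2@10, authorship .11....22....
After op 5 (move_right): buffer="wokvpjzoklmgw" (len 13), cursors c1@5 c2@11, authorship .11....22....
After op 6 (delete): buffer="wokvjzoklgw" (len 11), cursors c1@4 c2@9, authorship .11...22...

Answer: wokvjzoklgw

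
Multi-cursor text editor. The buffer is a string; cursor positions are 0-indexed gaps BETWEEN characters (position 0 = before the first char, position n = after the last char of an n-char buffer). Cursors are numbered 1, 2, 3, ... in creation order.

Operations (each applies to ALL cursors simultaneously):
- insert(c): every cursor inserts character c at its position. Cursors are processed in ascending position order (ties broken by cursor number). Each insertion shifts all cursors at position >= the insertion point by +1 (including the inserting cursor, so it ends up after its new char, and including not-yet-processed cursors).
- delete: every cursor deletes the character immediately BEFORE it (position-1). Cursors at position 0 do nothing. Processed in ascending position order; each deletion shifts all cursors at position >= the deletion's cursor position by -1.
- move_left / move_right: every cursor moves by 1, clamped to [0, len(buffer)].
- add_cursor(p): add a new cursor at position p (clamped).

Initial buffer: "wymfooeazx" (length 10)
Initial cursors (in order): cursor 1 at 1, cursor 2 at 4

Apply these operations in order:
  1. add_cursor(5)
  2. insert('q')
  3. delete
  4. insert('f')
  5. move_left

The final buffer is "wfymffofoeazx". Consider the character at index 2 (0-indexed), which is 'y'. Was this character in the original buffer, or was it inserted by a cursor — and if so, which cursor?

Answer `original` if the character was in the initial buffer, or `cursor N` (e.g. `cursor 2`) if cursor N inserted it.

Answer: original

Derivation:
After op 1 (add_cursor(5)): buffer="wymfooeazx" (len 10), cursors c1@1 c2@4 c3@5, authorship ..........
After op 2 (insert('q')): buffer="wqymfqoqoeazx" (len 13), cursors c1@2 c2@6 c3@8, authorship .1...2.3.....
After op 3 (delete): buffer="wymfooeazx" (len 10), cursors c1@1 c2@4 c3@5, authorship ..........
After op 4 (insert('f')): buffer="wfymffofoeazx" (len 13), cursors c1@2 c2@6 c3@8, authorship .1...2.3.....
After op 5 (move_left): buffer="wfymffofoeazx" (len 13), cursors c1@1 c2@5 c3@7, authorship .1...2.3.....
Authorship (.=original, N=cursor N): . 1 . . . 2 . 3 . . . . .
Index 2: author = original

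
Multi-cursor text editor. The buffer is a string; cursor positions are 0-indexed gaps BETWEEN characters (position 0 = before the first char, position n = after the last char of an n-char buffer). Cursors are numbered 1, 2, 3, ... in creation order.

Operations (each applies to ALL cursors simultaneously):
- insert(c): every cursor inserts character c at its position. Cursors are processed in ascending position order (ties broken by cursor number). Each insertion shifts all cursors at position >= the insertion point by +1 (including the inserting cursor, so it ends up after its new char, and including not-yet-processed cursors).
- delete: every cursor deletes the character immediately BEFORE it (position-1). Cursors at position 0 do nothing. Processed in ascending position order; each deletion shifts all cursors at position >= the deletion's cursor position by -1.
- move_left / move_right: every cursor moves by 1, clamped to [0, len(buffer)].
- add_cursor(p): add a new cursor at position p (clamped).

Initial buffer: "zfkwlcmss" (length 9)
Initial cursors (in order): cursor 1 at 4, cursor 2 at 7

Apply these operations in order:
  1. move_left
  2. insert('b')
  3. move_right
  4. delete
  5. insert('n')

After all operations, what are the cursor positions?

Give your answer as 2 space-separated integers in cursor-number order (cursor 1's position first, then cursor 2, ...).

After op 1 (move_left): buffer="zfkwlcmss" (len 9), cursors c1@3 c2@6, authorship .........
After op 2 (insert('b')): buffer="zfkbwlcbmss" (len 11), cursors c1@4 c2@8, authorship ...1...2...
After op 3 (move_right): buffer="zfkbwlcbmss" (len 11), cursors c1@5 c2@9, authorship ...1...2...
After op 4 (delete): buffer="zfkblcbss" (len 9), cursors c1@4 c2@7, authorship ...1..2..
After op 5 (insert('n')): buffer="zfkbnlcbnss" (len 11), cursors c1@5 c2@9, authorship ...11..22..

Answer: 5 9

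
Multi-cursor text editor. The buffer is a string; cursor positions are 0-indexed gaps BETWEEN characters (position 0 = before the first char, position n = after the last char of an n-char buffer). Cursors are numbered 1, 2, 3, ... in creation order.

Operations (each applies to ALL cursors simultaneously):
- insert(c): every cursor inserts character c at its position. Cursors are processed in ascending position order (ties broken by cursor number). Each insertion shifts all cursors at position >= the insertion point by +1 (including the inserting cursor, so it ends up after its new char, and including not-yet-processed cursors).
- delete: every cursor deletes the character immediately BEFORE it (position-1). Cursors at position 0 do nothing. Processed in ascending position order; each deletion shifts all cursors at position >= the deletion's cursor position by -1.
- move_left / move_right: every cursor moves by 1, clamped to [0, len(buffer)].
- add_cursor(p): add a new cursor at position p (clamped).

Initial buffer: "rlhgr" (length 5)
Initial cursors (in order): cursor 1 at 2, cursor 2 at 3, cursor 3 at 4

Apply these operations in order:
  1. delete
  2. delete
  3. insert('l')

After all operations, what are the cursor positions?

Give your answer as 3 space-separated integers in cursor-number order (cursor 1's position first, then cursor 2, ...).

Answer: 3 3 3

Derivation:
After op 1 (delete): buffer="rr" (len 2), cursors c1@1 c2@1 c3@1, authorship ..
After op 2 (delete): buffer="r" (len 1), cursors c1@0 c2@0 c3@0, authorship .
After op 3 (insert('l')): buffer="lllr" (len 4), cursors c1@3 c2@3 c3@3, authorship 123.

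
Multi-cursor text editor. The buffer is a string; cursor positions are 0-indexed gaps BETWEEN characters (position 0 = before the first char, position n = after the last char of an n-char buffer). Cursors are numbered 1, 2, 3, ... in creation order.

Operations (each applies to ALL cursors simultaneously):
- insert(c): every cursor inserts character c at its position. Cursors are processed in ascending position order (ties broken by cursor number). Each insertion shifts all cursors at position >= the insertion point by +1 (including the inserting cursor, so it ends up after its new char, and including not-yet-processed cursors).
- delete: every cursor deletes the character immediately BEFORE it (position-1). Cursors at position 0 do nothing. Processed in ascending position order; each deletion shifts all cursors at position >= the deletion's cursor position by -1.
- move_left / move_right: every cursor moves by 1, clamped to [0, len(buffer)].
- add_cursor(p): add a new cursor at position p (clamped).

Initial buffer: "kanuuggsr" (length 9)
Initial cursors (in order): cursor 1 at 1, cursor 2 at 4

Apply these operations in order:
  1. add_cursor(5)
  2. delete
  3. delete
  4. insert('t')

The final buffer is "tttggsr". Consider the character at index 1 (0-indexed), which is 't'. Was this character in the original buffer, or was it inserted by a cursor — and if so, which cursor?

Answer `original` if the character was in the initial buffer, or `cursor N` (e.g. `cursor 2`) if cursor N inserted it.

Answer: cursor 2

Derivation:
After op 1 (add_cursor(5)): buffer="kanuuggsr" (len 9), cursors c1@1 c2@4 c3@5, authorship .........
After op 2 (delete): buffer="anggsr" (len 6), cursors c1@0 c2@2 c3@2, authorship ......
After op 3 (delete): buffer="ggsr" (len 4), cursors c1@0 c2@0 c3@0, authorship ....
After op 4 (insert('t')): buffer="tttggsr" (len 7), cursors c1@3 c2@3 c3@3, authorship 123....
Authorship (.=original, N=cursor N): 1 2 3 . . . .
Index 1: author = 2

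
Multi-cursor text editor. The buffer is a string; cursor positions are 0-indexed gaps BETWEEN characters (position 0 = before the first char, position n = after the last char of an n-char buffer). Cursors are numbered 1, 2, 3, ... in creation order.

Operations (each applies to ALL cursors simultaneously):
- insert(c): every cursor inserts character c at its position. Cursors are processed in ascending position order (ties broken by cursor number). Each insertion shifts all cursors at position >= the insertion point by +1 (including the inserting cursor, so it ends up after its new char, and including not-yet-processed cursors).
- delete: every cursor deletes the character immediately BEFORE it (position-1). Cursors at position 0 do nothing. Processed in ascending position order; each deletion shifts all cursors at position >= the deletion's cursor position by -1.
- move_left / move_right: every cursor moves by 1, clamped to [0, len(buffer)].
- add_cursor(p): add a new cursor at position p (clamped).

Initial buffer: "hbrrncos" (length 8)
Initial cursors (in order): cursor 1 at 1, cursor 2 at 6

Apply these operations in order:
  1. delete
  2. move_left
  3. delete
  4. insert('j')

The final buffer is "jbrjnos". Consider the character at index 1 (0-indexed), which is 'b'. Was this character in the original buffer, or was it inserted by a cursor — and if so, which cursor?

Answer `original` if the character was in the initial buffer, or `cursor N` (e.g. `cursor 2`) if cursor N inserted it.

After op 1 (delete): buffer="brrnos" (len 6), cursors c1@0 c2@4, authorship ......
After op 2 (move_left): buffer="brrnos" (len 6), cursors c1@0 c2@3, authorship ......
After op 3 (delete): buffer="brnos" (len 5), cursors c1@0 c2@2, authorship .....
After op 4 (insert('j')): buffer="jbrjnos" (len 7), cursors c1@1 c2@4, authorship 1..2...
Authorship (.=original, N=cursor N): 1 . . 2 . . .
Index 1: author = original

Answer: original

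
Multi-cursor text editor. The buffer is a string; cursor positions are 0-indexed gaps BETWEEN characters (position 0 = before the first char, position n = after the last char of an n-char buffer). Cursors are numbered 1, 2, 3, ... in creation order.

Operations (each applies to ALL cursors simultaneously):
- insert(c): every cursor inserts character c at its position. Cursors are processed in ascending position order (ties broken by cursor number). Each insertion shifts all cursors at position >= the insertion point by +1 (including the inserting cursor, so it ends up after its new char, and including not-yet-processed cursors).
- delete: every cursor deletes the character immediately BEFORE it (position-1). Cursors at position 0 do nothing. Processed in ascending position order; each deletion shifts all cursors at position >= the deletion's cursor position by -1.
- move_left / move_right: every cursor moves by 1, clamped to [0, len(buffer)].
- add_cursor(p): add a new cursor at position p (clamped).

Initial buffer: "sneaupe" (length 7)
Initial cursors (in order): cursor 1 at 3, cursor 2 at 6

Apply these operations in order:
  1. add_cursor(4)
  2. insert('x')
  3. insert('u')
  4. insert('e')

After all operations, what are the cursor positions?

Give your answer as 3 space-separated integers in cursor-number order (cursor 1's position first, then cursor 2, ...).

Answer: 6 15 10

Derivation:
After op 1 (add_cursor(4)): buffer="sneaupe" (len 7), cursors c1@3 c3@4 c2@6, authorship .......
After op 2 (insert('x')): buffer="snexaxupxe" (len 10), cursors c1@4 c3@6 c2@9, authorship ...1.3..2.
After op 3 (insert('u')): buffer="snexuaxuupxue" (len 13), cursors c1@5 c3@8 c2@12, authorship ...11.33..22.
After op 4 (insert('e')): buffer="snexueaxueupxuee" (len 16), cursors c1@6 c3@10 c2@15, authorship ...111.333..222.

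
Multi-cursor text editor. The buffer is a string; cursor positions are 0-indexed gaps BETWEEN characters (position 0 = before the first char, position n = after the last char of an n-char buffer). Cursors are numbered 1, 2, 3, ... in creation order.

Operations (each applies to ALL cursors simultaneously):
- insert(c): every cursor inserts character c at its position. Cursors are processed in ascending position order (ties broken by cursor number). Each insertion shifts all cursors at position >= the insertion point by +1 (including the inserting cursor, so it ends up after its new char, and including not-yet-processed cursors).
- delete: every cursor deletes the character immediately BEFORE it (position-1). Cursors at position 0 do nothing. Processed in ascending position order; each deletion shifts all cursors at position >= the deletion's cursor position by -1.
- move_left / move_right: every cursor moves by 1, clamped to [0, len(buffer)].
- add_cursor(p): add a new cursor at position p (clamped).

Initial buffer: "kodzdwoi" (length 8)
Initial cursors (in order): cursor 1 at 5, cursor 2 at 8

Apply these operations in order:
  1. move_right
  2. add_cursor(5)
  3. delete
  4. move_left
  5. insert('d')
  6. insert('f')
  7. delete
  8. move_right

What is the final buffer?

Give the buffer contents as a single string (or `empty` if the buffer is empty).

Answer: kodddzdo

Derivation:
After op 1 (move_right): buffer="kodzdwoi" (len 8), cursors c1@6 c2@8, authorship ........
After op 2 (add_cursor(5)): buffer="kodzdwoi" (len 8), cursors c3@5 c1@6 c2@8, authorship ........
After op 3 (delete): buffer="kodzo" (len 5), cursors c1@4 c3@4 c2@5, authorship .....
After op 4 (move_left): buffer="kodzo" (len 5), cursors c1@3 c3@3 c2@4, authorship .....
After op 5 (insert('d')): buffer="kodddzdo" (len 8), cursors c1@5 c3@5 c2@7, authorship ...13.2.
After op 6 (insert('f')): buffer="kodddffzdfo" (len 11), cursors c1@7 c3@7 c2@10, authorship ...1313.22.
After op 7 (delete): buffer="kodddzdo" (len 8), cursors c1@5 c3@5 c2@7, authorship ...13.2.
After op 8 (move_right): buffer="kodddzdo" (len 8), cursors c1@6 c3@6 c2@8, authorship ...13.2.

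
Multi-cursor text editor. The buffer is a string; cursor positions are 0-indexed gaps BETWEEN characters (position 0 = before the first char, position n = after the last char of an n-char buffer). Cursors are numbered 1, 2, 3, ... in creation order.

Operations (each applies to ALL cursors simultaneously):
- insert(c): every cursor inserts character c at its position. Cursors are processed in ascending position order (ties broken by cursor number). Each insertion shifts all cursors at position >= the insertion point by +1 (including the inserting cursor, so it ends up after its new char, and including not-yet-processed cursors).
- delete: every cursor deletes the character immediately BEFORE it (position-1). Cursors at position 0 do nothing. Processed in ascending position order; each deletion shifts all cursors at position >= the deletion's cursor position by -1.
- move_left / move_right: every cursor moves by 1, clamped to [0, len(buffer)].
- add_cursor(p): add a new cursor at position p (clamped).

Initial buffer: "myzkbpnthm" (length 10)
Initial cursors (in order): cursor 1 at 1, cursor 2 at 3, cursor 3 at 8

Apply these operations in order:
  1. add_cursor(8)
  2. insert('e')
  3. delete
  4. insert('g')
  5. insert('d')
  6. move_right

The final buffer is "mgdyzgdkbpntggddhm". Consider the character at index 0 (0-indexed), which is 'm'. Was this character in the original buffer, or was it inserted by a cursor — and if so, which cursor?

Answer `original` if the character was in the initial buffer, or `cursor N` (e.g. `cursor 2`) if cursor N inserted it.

Answer: original

Derivation:
After op 1 (add_cursor(8)): buffer="myzkbpnthm" (len 10), cursors c1@1 c2@3 c3@8 c4@8, authorship ..........
After op 2 (insert('e')): buffer="meyzekbpnteehm" (len 14), cursors c1@2 c2@5 c3@12 c4@12, authorship .1..2.....34..
After op 3 (delete): buffer="myzkbpnthm" (len 10), cursors c1@1 c2@3 c3@8 c4@8, authorship ..........
After op 4 (insert('g')): buffer="mgyzgkbpntgghm" (len 14), cursors c1@2 c2@5 c3@12 c4@12, authorship .1..2.....34..
After op 5 (insert('d')): buffer="mgdyzgdkbpntggddhm" (len 18), cursors c1@3 c2@7 c3@16 c4@16, authorship .11..22.....3434..
After op 6 (move_right): buffer="mgdyzgdkbpntggddhm" (len 18), cursors c1@4 c2@8 c3@17 c4@17, authorship .11..22.....3434..
Authorship (.=original, N=cursor N): . 1 1 . . 2 2 . . . . . 3 4 3 4 . .
Index 0: author = original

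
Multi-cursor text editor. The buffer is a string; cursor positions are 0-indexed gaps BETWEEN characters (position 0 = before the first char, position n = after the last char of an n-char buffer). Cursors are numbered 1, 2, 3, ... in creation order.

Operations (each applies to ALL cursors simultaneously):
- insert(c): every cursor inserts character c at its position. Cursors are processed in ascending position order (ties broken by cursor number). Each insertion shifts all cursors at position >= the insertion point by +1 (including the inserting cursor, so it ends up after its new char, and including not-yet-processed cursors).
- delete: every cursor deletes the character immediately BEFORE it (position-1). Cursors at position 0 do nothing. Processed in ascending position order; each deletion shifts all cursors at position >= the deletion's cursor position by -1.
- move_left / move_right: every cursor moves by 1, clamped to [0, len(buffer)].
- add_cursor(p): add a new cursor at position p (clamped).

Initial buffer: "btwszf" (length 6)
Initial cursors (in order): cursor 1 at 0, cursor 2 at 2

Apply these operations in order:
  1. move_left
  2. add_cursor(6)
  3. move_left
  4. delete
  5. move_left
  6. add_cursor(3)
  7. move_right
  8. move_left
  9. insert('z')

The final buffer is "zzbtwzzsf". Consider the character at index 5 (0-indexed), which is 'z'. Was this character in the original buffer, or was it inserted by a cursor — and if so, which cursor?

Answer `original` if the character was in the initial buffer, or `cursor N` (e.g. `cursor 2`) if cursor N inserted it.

After op 1 (move_left): buffer="btwszf" (len 6), cursors c1@0 c2@1, authorship ......
After op 2 (add_cursor(6)): buffer="btwszf" (len 6), cursors c1@0 c2@1 c3@6, authorship ......
After op 3 (move_left): buffer="btwszf" (len 6), cursors c1@0 c2@0 c3@5, authorship ......
After op 4 (delete): buffer="btwsf" (len 5), cursors c1@0 c2@0 c3@4, authorship .....
After op 5 (move_left): buffer="btwsf" (len 5), cursors c1@0 c2@0 c3@3, authorship .....
After op 6 (add_cursor(3)): buffer="btwsf" (len 5), cursors c1@0 c2@0 c3@3 c4@3, authorship .....
After op 7 (move_right): buffer="btwsf" (len 5), cursors c1@1 c2@1 c3@4 c4@4, authorship .....
After op 8 (move_left): buffer="btwsf" (len 5), cursors c1@0 c2@0 c3@3 c4@3, authorship .....
After op 9 (insert('z')): buffer="zzbtwzzsf" (len 9), cursors c1@2 c2@2 c3@7 c4@7, authorship 12...34..
Authorship (.=original, N=cursor N): 1 2 . . . 3 4 . .
Index 5: author = 3

Answer: cursor 3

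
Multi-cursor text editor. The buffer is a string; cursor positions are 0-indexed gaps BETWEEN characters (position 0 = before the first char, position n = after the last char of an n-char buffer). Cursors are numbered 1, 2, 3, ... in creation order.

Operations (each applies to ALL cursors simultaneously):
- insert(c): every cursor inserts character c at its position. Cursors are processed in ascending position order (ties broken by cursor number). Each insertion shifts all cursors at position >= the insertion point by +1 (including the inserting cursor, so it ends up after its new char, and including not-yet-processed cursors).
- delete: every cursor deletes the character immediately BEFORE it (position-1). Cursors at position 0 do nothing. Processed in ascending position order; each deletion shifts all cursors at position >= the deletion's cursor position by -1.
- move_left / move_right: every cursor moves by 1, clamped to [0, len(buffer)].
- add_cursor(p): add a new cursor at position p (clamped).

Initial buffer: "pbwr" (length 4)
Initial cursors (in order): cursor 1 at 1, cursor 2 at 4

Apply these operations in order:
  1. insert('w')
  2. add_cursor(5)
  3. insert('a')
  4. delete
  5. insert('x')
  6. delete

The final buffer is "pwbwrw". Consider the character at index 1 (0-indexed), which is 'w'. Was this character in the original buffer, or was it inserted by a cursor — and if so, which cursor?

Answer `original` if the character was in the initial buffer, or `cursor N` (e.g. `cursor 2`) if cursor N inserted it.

Answer: cursor 1

Derivation:
After op 1 (insert('w')): buffer="pwbwrw" (len 6), cursors c1@2 c2@6, authorship .1...2
After op 2 (add_cursor(5)): buffer="pwbwrw" (len 6), cursors c1@2 c3@5 c2@6, authorship .1...2
After op 3 (insert('a')): buffer="pwabwrawa" (len 9), cursors c1@3 c3@7 c2@9, authorship .11...322
After op 4 (delete): buffer="pwbwrw" (len 6), cursors c1@2 c3@5 c2@6, authorship .1...2
After op 5 (insert('x')): buffer="pwxbwrxwx" (len 9), cursors c1@3 c3@7 c2@9, authorship .11...322
After op 6 (delete): buffer="pwbwrw" (len 6), cursors c1@2 c3@5 c2@6, authorship .1...2
Authorship (.=original, N=cursor N): . 1 . . . 2
Index 1: author = 1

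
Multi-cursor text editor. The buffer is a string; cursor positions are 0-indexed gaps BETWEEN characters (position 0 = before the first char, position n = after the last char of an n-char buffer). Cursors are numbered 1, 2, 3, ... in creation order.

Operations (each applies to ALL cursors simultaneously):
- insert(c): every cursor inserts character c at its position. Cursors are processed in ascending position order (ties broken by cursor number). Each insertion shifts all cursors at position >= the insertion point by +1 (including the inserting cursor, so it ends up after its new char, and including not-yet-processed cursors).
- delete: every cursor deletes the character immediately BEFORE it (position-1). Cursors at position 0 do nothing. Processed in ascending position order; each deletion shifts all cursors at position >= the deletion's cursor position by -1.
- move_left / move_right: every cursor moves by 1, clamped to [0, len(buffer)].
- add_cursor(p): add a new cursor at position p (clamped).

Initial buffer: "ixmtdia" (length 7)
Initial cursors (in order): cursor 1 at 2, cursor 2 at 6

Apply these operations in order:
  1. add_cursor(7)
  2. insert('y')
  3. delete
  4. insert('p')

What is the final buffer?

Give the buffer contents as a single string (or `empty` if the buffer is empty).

After op 1 (add_cursor(7)): buffer="ixmtdia" (len 7), cursors c1@2 c2@6 c3@7, authorship .......
After op 2 (insert('y')): buffer="ixymtdiyay" (len 10), cursors c1@3 c2@8 c3@10, authorship ..1....2.3
After op 3 (delete): buffer="ixmtdia" (len 7), cursors c1@2 c2@6 c3@7, authorship .......
After op 4 (insert('p')): buffer="ixpmtdipap" (len 10), cursors c1@3 c2@8 c3@10, authorship ..1....2.3

Answer: ixpmtdipap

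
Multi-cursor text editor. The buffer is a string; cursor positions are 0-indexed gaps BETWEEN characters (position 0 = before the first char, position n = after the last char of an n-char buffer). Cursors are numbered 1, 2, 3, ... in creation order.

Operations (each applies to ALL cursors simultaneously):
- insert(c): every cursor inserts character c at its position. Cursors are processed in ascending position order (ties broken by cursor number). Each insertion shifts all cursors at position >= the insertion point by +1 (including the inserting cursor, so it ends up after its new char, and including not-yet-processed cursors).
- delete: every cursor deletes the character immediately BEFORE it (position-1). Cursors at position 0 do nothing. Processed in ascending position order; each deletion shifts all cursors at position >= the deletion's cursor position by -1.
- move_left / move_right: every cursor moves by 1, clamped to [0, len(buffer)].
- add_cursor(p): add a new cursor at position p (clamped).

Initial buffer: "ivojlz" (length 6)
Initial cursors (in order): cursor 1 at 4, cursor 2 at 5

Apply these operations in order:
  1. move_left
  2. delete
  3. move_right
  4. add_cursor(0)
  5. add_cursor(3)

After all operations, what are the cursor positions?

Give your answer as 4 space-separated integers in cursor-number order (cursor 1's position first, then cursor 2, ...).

After op 1 (move_left): buffer="ivojlz" (len 6), cursors c1@3 c2@4, authorship ......
After op 2 (delete): buffer="ivlz" (len 4), cursors c1@2 c2@2, authorship ....
After op 3 (move_right): buffer="ivlz" (len 4), cursors c1@3 c2@3, authorship ....
After op 4 (add_cursor(0)): buffer="ivlz" (len 4), cursors c3@0 c1@3 c2@3, authorship ....
After op 5 (add_cursor(3)): buffer="ivlz" (len 4), cursors c3@0 c1@3 c2@3 c4@3, authorship ....

Answer: 3 3 0 3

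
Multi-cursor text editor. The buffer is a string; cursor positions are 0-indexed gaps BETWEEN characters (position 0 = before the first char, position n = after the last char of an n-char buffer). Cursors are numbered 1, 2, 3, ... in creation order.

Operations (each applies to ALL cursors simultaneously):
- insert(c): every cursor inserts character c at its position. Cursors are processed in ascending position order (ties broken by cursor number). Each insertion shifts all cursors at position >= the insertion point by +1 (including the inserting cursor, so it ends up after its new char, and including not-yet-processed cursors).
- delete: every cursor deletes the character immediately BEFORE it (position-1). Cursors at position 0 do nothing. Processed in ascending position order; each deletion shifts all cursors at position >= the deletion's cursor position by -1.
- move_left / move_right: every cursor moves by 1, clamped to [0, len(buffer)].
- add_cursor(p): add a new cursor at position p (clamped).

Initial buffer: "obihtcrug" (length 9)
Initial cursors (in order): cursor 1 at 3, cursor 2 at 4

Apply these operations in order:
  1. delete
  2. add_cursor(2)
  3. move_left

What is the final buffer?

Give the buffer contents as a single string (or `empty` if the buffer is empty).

Answer: obtcrug

Derivation:
After op 1 (delete): buffer="obtcrug" (len 7), cursors c1@2 c2@2, authorship .......
After op 2 (add_cursor(2)): buffer="obtcrug" (len 7), cursors c1@2 c2@2 c3@2, authorship .......
After op 3 (move_left): buffer="obtcrug" (len 7), cursors c1@1 c2@1 c3@1, authorship .......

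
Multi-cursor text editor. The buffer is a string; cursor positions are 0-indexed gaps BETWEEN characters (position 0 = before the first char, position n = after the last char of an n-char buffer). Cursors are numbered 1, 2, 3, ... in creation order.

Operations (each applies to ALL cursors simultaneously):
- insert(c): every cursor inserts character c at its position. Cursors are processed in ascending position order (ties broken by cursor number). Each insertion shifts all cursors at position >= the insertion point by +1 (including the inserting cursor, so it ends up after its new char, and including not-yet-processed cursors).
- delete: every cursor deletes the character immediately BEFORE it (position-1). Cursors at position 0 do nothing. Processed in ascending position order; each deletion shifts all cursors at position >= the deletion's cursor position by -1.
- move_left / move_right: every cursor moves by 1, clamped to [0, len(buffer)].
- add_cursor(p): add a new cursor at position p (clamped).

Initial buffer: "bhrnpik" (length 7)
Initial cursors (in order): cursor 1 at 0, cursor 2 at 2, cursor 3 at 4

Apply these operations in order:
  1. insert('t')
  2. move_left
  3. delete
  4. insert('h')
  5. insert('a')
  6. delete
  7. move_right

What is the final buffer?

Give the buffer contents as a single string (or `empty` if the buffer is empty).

Answer: htbhtrhtpik

Derivation:
After op 1 (insert('t')): buffer="tbhtrntpik" (len 10), cursors c1@1 c2@4 c3@7, authorship 1..2..3...
After op 2 (move_left): buffer="tbhtrntpik" (len 10), cursors c1@0 c2@3 c3@6, authorship 1..2..3...
After op 3 (delete): buffer="tbtrtpik" (len 8), cursors c1@0 c2@2 c3@4, authorship 1.2.3...
After op 4 (insert('h')): buffer="htbhtrhtpik" (len 11), cursors c1@1 c2@4 c3@7, authorship 11.22.33...
After op 5 (insert('a')): buffer="hatbhatrhatpik" (len 14), cursors c1@2 c2@6 c3@10, authorship 111.222.333...
After op 6 (delete): buffer="htbhtrhtpik" (len 11), cursors c1@1 c2@4 c3@7, authorship 11.22.33...
After op 7 (move_right): buffer="htbhtrhtpik" (len 11), cursors c1@2 c2@5 c3@8, authorship 11.22.33...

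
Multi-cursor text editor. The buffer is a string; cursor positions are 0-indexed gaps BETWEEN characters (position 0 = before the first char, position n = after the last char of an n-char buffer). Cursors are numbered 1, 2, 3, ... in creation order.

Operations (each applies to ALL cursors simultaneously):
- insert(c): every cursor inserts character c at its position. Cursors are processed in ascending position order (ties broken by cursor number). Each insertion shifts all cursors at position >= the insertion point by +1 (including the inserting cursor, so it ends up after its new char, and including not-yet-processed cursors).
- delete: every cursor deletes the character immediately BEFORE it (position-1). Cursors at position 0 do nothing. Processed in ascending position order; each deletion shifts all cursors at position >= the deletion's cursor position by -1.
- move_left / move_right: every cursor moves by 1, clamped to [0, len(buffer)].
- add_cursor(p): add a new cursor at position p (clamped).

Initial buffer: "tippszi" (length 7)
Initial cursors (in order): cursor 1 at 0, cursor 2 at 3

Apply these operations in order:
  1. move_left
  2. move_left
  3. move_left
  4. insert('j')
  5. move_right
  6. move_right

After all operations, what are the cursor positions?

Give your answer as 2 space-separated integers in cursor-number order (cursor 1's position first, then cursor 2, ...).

After op 1 (move_left): buffer="tippszi" (len 7), cursors c1@0 c2@2, authorship .......
After op 2 (move_left): buffer="tippszi" (len 7), cursors c1@0 c2@1, authorship .......
After op 3 (move_left): buffer="tippszi" (len 7), cursors c1@0 c2@0, authorship .......
After op 4 (insert('j')): buffer="jjtippszi" (len 9), cursors c1@2 c2@2, authorship 12.......
After op 5 (move_right): buffer="jjtippszi" (len 9), cursors c1@3 c2@3, authorship 12.......
After op 6 (move_right): buffer="jjtippszi" (len 9), cursors c1@4 c2@4, authorship 12.......

Answer: 4 4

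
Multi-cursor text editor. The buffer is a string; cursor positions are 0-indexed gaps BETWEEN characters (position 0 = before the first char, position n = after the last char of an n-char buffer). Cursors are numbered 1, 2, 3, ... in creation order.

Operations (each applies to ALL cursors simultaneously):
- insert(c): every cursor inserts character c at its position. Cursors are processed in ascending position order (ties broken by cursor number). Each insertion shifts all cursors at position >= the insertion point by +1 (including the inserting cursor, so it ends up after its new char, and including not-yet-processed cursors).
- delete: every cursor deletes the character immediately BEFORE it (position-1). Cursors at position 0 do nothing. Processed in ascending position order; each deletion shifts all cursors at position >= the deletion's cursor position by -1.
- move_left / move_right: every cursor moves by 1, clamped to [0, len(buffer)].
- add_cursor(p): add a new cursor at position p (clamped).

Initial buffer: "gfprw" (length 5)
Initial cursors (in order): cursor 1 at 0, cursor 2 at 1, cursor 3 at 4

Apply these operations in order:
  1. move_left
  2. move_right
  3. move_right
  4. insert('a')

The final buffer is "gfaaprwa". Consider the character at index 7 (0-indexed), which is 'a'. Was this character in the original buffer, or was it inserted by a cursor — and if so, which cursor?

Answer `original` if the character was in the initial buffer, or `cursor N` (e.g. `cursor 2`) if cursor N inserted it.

Answer: cursor 3

Derivation:
After op 1 (move_left): buffer="gfprw" (len 5), cursors c1@0 c2@0 c3@3, authorship .....
After op 2 (move_right): buffer="gfprw" (len 5), cursors c1@1 c2@1 c3@4, authorship .....
After op 3 (move_right): buffer="gfprw" (len 5), cursors c1@2 c2@2 c3@5, authorship .....
After op 4 (insert('a')): buffer="gfaaprwa" (len 8), cursors c1@4 c2@4 c3@8, authorship ..12...3
Authorship (.=original, N=cursor N): . . 1 2 . . . 3
Index 7: author = 3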